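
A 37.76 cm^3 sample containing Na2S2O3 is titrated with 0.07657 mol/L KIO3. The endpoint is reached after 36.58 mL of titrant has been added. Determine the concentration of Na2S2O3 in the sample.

0.445 M

n(KIO3) = 0.07657 x 0.03658 = 0.002801 mol.
From the balanced equation, 1 mol KIO3 reacts with 6 mol Na2S2O3, so n(Na2S2O3) = 0.002801 x 6/1 = 0.01681 mol.
[Na2S2O3] = 0.01681 / 0.03776 L = 0.445 M.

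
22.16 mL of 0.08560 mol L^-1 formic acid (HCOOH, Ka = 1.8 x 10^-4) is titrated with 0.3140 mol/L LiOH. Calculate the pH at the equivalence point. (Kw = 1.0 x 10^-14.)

8.29

n(HCOOH) = 0.08560 x 0.02216 = 0.001897 mol; V(LiOH) at equivalence = 0.001897/0.3140 = 0.006041 L.
At equivalence all the acid is converted to HCOO-; total volume = 0.02216 + 0.006041 = 0.02820 L, so [HCOO-] = 0.001897/0.02820 = 0.06726 M.
Kb = Kw/Ka = 1.0e-14 / 1.8 x 10^-4 = 5.56e-11.
[OH^-] = sqrt(Kb x [HCOO-]) = sqrt(5.56e-11 x 0.06726) = 1.93e-6 M.
pOH = 5.71, so pH = 14.00 - 5.71 = 8.29.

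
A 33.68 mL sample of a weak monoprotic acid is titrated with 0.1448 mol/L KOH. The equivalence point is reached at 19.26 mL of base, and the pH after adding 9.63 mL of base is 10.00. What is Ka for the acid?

9.63 mL is half of the equivalence volume, so this is the half-equivalence point where [HA] = [A^-].
At half-equivalence pH = pKa, so pKa = 10.00.
Ka = 10^(-10.00) = 1.0 x 10^-10.

1.0 x 10^-10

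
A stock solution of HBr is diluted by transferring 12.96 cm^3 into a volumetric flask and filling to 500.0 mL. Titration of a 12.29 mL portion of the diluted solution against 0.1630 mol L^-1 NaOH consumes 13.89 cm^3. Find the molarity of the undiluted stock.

n(NaOH) = 0.1630 x 0.01389 = 0.002264 mol.
n(HBr) in the aliquot = 0.002264 mol.
[diluted HBr] = 0.002264 / 0.01229 = 0.1842 M.
Dilution factor = 500.0/12.96 = 38.58, so [stock] = 0.1842 x 38.58 = 7.11 M.

7.11 M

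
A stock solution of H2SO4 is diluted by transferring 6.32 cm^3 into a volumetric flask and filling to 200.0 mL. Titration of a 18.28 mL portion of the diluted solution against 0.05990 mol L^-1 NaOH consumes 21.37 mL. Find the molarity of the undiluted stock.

1.11 M

n(NaOH) = 0.05990 x 0.02137 = 0.001280 mol.
n(H2SO4) in the aliquot = 0.001280 x 1/2 = 0.0006400 mol.
[diluted H2SO4] = 0.0006400 / 0.01828 = 0.03501 M.
Dilution factor = 200.0/6.320 = 31.65, so [stock] = 0.03501 x 31.65 = 1.11 M.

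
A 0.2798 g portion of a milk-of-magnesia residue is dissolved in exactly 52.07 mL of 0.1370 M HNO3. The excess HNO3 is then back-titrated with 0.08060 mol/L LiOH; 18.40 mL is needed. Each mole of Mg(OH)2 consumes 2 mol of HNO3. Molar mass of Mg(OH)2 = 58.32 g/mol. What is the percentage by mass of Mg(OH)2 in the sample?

Total n(HNO3) added = 0.1370 x 0.05207 = 0.007134 mol.
n(LiOH) used = 0.08060 x 0.01840 = 0.001483 mol, which equals the excess n(HNO3).
So n(HNO3) consumed by the sample = 0.007134 - 0.001483 = 0.005651 mol.
n(Mg(OH)2) = 0.005651 / 2 = 0.002825 mol.
mass Mg(OH)2 = 0.002825 x 58.32 = 0.1648 g, so %Mg(OH)2 = 0.1648/0.2798 x 100 = 58.9%.

58.9%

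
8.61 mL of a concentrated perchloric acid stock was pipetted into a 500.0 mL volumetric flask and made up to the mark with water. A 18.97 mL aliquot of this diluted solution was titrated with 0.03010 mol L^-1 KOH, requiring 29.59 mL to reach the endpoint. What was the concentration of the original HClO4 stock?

n(KOH) = 0.03010 x 0.02959 = 0.0008907 mol.
n(HClO4) in the aliquot = 0.0008907 mol.
[diluted HClO4] = 0.0008907 / 0.01897 = 0.04695 M.
Dilution factor = 500.0/8.610 = 58.07, so [stock] = 0.04695 x 58.07 = 2.73 M.

2.73 M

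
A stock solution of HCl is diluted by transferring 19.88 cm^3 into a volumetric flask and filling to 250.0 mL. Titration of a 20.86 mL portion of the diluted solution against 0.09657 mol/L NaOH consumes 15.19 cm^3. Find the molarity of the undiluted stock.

0.884 M

n(NaOH) = 0.09657 x 0.01519 = 0.001467 mol.
n(HCl) in the aliquot = 0.001467 mol.
[diluted HCl] = 0.001467 / 0.02086 = 0.07032 M.
Dilution factor = 250.0/19.88 = 12.58, so [stock] = 0.07032 x 12.58 = 0.884 M.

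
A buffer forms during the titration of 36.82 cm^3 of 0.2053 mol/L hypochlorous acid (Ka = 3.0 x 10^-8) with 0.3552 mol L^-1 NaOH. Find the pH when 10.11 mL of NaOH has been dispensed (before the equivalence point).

7.48

Initial n(HClO) = 0.2053 x 0.03682 = 0.007559 mol.
n(NaOH) added = 0.3552 x 0.01011 = 0.003591 mol, converting that many moles of HClO to ClO-.
Remaining n(HClO) = 0.003968 mol; n(ClO-) = 0.003591 mol.
By Henderson-Hasselbalch, pH = pKa + log([A^-]/[HA]) = 7.52 + log(0.003591/0.003968) = 7.52 + (-0.04) = 7.48.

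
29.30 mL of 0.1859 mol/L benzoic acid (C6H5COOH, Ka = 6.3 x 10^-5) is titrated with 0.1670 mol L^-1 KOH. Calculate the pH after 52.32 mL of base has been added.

n(acid) = 0.1859 x 0.02930 = 0.005447 mol; n(KOH) added = 0.1670 x 0.05232 = 0.008737 mol.
Base is in excess by 0.008737 - 0.005447 = 0.003291 mol in a total volume of 0.08162 L.
[OH^-] = 0.003291/0.08162 = 0.04032 M, so pOH = 1.39 and pH = 14.00 - 1.39 = 12.61.

12.61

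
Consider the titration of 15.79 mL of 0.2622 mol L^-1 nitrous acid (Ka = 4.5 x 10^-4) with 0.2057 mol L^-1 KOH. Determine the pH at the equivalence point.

n(HNO2) = 0.2622 x 0.01579 = 0.004140 mol; V(KOH) at equivalence = 0.004140/0.2057 = 0.02013 L.
At equivalence all the acid is converted to NO2-; total volume = 0.01579 + 0.02013 = 0.03592 L, so [NO2-] = 0.004140/0.03592 = 0.1153 M.
Kb = Kw/Ka = 1.0e-14 / 4.5 x 10^-4 = 2.22e-11.
[OH^-] = sqrt(Kb x [NO2-]) = sqrt(2.22e-11 x 0.1153) = 1.60e-6 M.
pOH = 5.80, so pH = 14.00 - 5.80 = 8.20.

8.20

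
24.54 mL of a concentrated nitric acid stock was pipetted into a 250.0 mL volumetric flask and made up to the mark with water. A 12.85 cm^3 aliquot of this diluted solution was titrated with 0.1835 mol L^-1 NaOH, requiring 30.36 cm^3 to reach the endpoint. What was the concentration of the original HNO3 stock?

n(NaOH) = 0.1835 x 0.03036 = 0.005571 mol.
n(HNO3) in the aliquot = 0.005571 mol.
[diluted HNO3] = 0.005571 / 0.01285 = 0.4335 M.
Dilution factor = 250.0/24.54 = 10.19, so [stock] = 0.4335 x 10.19 = 4.42 M.

4.42 M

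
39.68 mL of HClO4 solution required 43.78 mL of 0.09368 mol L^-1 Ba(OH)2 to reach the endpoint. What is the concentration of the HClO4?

n(Ba(OH)2) delivered = 0.09368 x 0.04378 = 0.004101 mol.
The reaction is 2 HClO4 + 1 Ba(OH)2, so n(HClO4) = 0.004101 x 2/1 = 0.008203 mol.
[HClO4] = 0.008203 mol / 0.03968 L = 0.207 M.

0.207 M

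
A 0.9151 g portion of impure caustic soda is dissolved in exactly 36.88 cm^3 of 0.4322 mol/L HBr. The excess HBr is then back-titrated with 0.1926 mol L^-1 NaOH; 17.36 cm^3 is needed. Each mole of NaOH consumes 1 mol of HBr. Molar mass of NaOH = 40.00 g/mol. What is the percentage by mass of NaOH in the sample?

Total n(HBr) added = 0.4322 x 0.03688 = 0.01594 mol.
n(NaOH) used = 0.1926 x 0.01736 = 0.003344 mol, which equals the excess n(HBr).
So n(HBr) consumed by the sample = 0.01594 - 0.003344 = 0.01260 mol.
n(NaOH) = 0.01260 / 1 = 0.01260 mol.
mass NaOH = 0.01260 x 40.00 = 0.5038 g, so %NaOH = 0.5038/0.9151 x 100 = 55.1%.

55.1%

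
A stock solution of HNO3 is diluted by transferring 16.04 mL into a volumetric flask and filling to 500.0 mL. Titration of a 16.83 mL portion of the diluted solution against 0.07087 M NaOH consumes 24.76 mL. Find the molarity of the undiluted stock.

n(NaOH) = 0.07087 x 0.02476 = 0.001755 mol.
n(HNO3) in the aliquot = 0.001755 mol.
[diluted HNO3] = 0.001755 / 0.01683 = 0.1043 M.
Dilution factor = 500.0/16.04 = 31.17, so [stock] = 0.1043 x 31.17 = 3.25 M.

3.25 M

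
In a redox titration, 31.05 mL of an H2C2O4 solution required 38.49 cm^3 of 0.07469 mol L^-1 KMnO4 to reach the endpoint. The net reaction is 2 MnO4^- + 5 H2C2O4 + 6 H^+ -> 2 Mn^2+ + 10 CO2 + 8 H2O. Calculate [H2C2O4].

n(KMnO4) = 0.07469 x 0.03849 = 0.002875 mol.
From the balanced equation, 2 mol KMnO4 reacts with 5 mol H2C2O4, so n(H2C2O4) = 0.002875 x 5/2 = 0.007187 mol.
[H2C2O4] = 0.007187 / 0.03105 L = 0.231 M.

0.231 M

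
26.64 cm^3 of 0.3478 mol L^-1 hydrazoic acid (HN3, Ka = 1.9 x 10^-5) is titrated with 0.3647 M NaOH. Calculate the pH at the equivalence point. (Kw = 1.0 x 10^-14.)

8.99

n(HN3) = 0.3478 x 0.02664 = 0.009265 mol; V(NaOH) at equivalence = 0.009265/0.3647 = 0.02541 L.
At equivalence all the acid is converted to N3-; total volume = 0.02664 + 0.02541 = 0.05205 L, so [N3-] = 0.009265/0.05205 = 0.1780 M.
Kb = Kw/Ka = 1.0e-14 / 1.9 x 10^-5 = 5.26e-10.
[OH^-] = sqrt(Kb x [N3-]) = sqrt(5.26e-10 x 0.1780) = 9.68e-6 M.
pOH = 5.01, so pH = 14.00 - 5.01 = 8.99.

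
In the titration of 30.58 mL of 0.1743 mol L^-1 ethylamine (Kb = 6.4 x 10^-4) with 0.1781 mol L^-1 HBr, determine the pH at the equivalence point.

n(C2H5NH2) = 0.1743 x 0.03058 = 0.005330 mol; V(HBr) at equivalence = 0.005330/0.1781 = 0.02993 L.
At equivalence the base is fully converted to C2H5NH3+; total volume = 0.06051 L, so [C2H5NH3+] = 0.005330/0.06051 = 0.08809 M.
Ka(C2H5NH3+) = Kw/Kb = 1.0e-14 / 6.4 x 10^-4 = 1.56e-11.
[H^+] = sqrt(Ka x [C2H5NH3+]) = sqrt(1.56e-11 x 0.08809) = 1.17e-6 M.
pH = -log(1.17e-6) = 5.93.

5.93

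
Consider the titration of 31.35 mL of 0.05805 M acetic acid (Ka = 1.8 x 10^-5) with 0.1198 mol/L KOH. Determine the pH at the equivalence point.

8.67

n(CH3COOH) = 0.05805 x 0.03135 = 0.001820 mol; V(KOH) at equivalence = 0.001820/0.1198 = 0.01519 L.
At equivalence all the acid is converted to CH3COO-; total volume = 0.03135 + 0.01519 = 0.04654 L, so [CH3COO-] = 0.001820/0.04654 = 0.03910 M.
Kb = Kw/Ka = 1.0e-14 / 1.8 x 10^-5 = 5.56e-10.
[OH^-] = sqrt(Kb x [CH3COO-]) = sqrt(5.56e-10 x 0.03910) = 4.66e-6 M.
pOH = 5.33, so pH = 14.00 - 5.33 = 8.67.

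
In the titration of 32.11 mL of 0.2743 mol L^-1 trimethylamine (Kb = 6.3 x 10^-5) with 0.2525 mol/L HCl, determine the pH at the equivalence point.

n((CH3)3N) = 0.2743 x 0.03211 = 0.008808 mol; V(HCl) at equivalence = 0.008808/0.2525 = 0.03488 L.
At equivalence the base is fully converted to (CH3)3NH+; total volume = 0.06699 L, so [(CH3)3NH+] = 0.008808/0.06699 = 0.1315 M.
Ka((CH3)3NH+) = Kw/Kb = 1.0e-14 / 6.3 x 10^-5 = 1.59e-10.
[H^+] = sqrt(Ka x [(CH3)3NH+]) = sqrt(1.59e-10 x 0.1315) = 4.57e-6 M.
pH = -log(4.57e-6) = 5.34.

5.34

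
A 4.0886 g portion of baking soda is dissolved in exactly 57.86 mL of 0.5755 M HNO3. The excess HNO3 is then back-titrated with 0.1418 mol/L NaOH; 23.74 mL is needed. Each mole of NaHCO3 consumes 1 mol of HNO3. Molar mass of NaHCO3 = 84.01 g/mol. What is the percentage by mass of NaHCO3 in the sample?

Total n(HNO3) added = 0.5755 x 0.05786 = 0.03330 mol.
n(NaOH) used = 0.1418 x 0.02374 = 0.003366 mol, which equals the excess n(HNO3).
So n(HNO3) consumed by the sample = 0.03330 - 0.003366 = 0.02993 mol.
n(NaHCO3) = 0.02993 / 1 = 0.02993 mol.
mass NaHCO3 = 0.02993 x 84.01 = 2.515 g, so %NaHCO3 = 2.515/4.0886 x 100 = 61.5%.

61.5%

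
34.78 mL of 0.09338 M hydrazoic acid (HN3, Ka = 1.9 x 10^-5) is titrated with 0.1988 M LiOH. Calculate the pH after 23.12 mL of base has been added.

n(acid) = 0.09338 x 0.03478 = 0.003248 mol; n(LiOH) added = 0.1988 x 0.02312 = 0.004596 mol.
Base is in excess by 0.004596 - 0.003248 = 0.001348 mol in a total volume of 0.05790 L.
[OH^-] = 0.001348/0.05790 = 0.02329 M, so pOH = 1.63 and pH = 14.00 - 1.63 = 12.37.

12.37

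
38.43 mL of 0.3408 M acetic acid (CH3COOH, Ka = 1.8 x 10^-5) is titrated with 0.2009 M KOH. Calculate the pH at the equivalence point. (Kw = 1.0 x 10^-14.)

n(CH3COOH) = 0.3408 x 0.03843 = 0.01310 mol; V(KOH) at equivalence = 0.01310/0.2009 = 0.06519 L.
At equivalence all the acid is converted to CH3COO-; total volume = 0.03843 + 0.06519 = 0.1036 L, so [CH3COO-] = 0.01310/0.1036 = 0.1264 M.
Kb = Kw/Ka = 1.0e-14 / 1.8 x 10^-5 = 5.56e-10.
[OH^-] = sqrt(Kb x [CH3COO-]) = sqrt(5.56e-10 x 0.1264) = 8.38e-6 M.
pOH = 5.08, so pH = 14.00 - 5.08 = 8.92.

8.92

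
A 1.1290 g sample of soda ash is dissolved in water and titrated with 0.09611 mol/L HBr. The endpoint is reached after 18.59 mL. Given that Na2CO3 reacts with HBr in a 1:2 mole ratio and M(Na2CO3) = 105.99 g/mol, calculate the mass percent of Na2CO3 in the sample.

n(HBr) = 0.09611 x 0.01859 = 0.001787 mol.
n(Na2CO3) = 0.001787 / 2 = 0.0008933 mol.
mass of Na2CO3 = 0.0008933 x 105.99 = 0.09469 g.
% purity = 0.09469 / 1.1290 x 100 = 8.39%.

8.39%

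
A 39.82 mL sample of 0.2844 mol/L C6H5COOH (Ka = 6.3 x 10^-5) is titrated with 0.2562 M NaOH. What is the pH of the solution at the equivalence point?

n(C6H5COOH) = 0.2844 x 0.03982 = 0.01132 mol; V(NaOH) at equivalence = 0.01132/0.2562 = 0.04420 L.
At equivalence all the acid is converted to C6H5COO-; total volume = 0.03982 + 0.04420 = 0.08402 L, so [C6H5COO-] = 0.01132/0.08402 = 0.1348 M.
Kb = Kw/Ka = 1.0e-14 / 6.3 x 10^-5 = 1.59e-10.
[OH^-] = sqrt(Kb x [C6H5COO-]) = sqrt(1.59e-10 x 0.1348) = 4.63e-6 M.
pOH = 5.33, so pH = 14.00 - 5.33 = 8.67.

8.67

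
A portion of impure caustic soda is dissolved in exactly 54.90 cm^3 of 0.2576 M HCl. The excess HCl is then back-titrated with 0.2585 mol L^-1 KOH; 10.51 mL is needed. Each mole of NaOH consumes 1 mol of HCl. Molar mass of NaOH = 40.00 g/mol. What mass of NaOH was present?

0.457 g

Total n(HCl) added = 0.2576 x 0.05490 = 0.01414 mol.
n(KOH) used = 0.2585 x 0.01051 = 0.002717 mol, which equals the excess n(HCl).
So n(HCl) consumed by the sample = 0.01414 - 0.002717 = 0.01143 mol.
n(NaOH) = 0.01143 / 1 = 0.01143 mol.
mass = 0.01143 mol x 40.00 g/mol = 0.457 g.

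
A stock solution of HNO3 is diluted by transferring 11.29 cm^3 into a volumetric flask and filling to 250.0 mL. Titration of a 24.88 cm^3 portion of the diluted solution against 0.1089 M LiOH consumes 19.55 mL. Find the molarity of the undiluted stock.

1.89 M

n(LiOH) = 0.1089 x 0.01955 = 0.002129 mol.
n(HNO3) in the aliquot = 0.002129 mol.
[diluted HNO3] = 0.002129 / 0.02488 = 0.08557 M.
Dilution factor = 250.0/11.29 = 22.14, so [stock] = 0.08557 x 22.14 = 1.89 M.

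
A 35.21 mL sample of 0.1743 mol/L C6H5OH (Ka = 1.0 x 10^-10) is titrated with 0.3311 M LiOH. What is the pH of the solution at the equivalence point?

11.53

n(C6H5OH) = 0.1743 x 0.03521 = 0.006137 mol; V(LiOH) at equivalence = 0.006137/0.3311 = 0.01854 L.
At equivalence all the acid is converted to C6H5O-; total volume = 0.03521 + 0.01854 = 0.05375 L, so [C6H5O-] = 0.006137/0.05375 = 0.1142 M.
Kb = Kw/Ka = 1.0e-14 / 1.0 x 10^-10 = 0.000100.
[OH^-] = sqrt(Kb x [C6H5O-]) = sqrt(0.000100 x 0.1142) = 0.00338 M.
pOH = 2.47, so pH = 14.00 - 2.47 = 11.53.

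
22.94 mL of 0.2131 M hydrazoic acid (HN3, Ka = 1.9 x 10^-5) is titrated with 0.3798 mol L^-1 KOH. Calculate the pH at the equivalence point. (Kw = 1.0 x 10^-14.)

8.93

n(HN3) = 0.2131 x 0.02294 = 0.004889 mol; V(KOH) at equivalence = 0.004889/0.3798 = 0.01287 L.
At equivalence all the acid is converted to N3-; total volume = 0.02294 + 0.01287 = 0.03581 L, so [N3-] = 0.004889/0.03581 = 0.1365 M.
Kb = Kw/Ka = 1.0e-14 / 1.9 x 10^-5 = 5.26e-10.
[OH^-] = sqrt(Kb x [N3-]) = sqrt(5.26e-10 x 0.1365) = 8.48e-6 M.
pOH = 5.07, so pH = 14.00 - 5.07 = 8.93.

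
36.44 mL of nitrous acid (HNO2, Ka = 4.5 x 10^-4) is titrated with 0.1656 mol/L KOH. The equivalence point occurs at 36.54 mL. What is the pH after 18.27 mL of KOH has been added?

3.35

18.27 mL is exactly half the equivalence volume (36.54/2), i.e. the half-equivalence point.
There, n(HA) = n(A^-), so pH = pKa = -log(4.5 x 10^-4) = 3.35.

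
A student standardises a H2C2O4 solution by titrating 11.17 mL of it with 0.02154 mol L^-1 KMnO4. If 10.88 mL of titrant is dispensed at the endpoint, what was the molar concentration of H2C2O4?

0.0525 M

n(KMnO4) = 0.02154 x 0.01088 = 0.0002344 mol.
From the balanced equation, 2 mol KMnO4 reacts with 5 mol H2C2O4, so n(H2C2O4) = 0.0002344 x 5/2 = 0.0005859 mol.
[H2C2O4] = 0.0005859 / 0.01117 L = 0.0525 M.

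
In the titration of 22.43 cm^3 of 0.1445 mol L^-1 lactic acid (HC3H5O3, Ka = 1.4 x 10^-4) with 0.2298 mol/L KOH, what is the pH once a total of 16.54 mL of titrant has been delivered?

n(acid) = 0.1445 x 0.02243 = 0.003241 mol; n(KOH) added = 0.2298 x 0.01654 = 0.003801 mol.
Base is in excess by 0.003801 - 0.003241 = 0.0005598 mol in a total volume of 0.03897 L.
[OH^-] = 0.0005598/0.03897 = 0.01436 M, so pOH = 1.84 and pH = 14.00 - 1.84 = 12.16.

12.16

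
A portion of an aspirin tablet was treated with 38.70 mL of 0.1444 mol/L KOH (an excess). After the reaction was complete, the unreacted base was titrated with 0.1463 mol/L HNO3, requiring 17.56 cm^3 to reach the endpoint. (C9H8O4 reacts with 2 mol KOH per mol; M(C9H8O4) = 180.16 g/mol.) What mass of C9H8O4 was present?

0.272 g

Total n(KOH) added = 0.1444 x 0.03870 = 0.005588 mol.
n(HNO3) used = 0.1463 x 0.01756 = 0.002569 mol, which equals the excess n(KOH).
So n(KOH) consumed by the sample = 0.005588 - 0.002569 = 0.003019 mol.
n(C9H8O4) = 0.003019 / 2 = 0.001510 mol.
mass = 0.001510 mol x 180.16 g/mol = 0.272 g.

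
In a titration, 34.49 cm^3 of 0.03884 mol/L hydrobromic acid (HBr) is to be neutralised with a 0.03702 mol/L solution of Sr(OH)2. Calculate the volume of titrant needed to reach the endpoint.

18.1 mL

n(HBr) = 0.03884 mol/L x 0.03449 L = 0.001340 mol.
The neutralisation is 2 HBr : 1 Sr(OH)2, so n(Sr(OH)2) = 0.001340 x 1/2 = 0.0006698 mol.
V(Sr(OH)2) = 0.0006698 / 0.03702 = 0.01809 L = 18.1 mL.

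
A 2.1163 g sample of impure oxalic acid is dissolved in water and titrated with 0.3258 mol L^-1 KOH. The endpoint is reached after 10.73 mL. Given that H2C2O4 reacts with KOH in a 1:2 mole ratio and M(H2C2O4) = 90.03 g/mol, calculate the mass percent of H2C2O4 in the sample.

n(KOH) = 0.3258 x 0.01073 = 0.003496 mol.
n(H2C2O4) = 0.003496 / 2 = 0.001748 mol.
mass of H2C2O4 = 0.001748 x 90.03 = 0.1574 g.
% purity = 0.1574 / 2.1163 x 100 = 7.44%.

7.44%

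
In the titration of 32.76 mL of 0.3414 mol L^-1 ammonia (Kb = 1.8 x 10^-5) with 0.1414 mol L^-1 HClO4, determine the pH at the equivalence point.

n(NH3) = 0.3414 x 0.03276 = 0.01118 mol; V(HClO4) at equivalence = 0.01118/0.1414 = 0.07910 L.
At equivalence the base is fully converted to NH4+; total volume = 0.1119 L, so [NH4+] = 0.01118/0.1119 = 0.09999 M.
Ka(NH4+) = Kw/Kb = 1.0e-14 / 1.8 x 10^-5 = 5.56e-10.
[H^+] = sqrt(Ka x [NH4+]) = sqrt(5.56e-10 x 0.09999) = 7.45e-6 M.
pH = -log(7.45e-6) = 5.13.

5.13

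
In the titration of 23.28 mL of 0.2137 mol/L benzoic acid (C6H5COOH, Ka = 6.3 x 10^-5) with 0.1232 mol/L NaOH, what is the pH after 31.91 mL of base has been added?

4.78

Initial n(C6H5COOH) = 0.2137 x 0.02328 = 0.004975 mol.
n(NaOH) added = 0.1232 x 0.03191 = 0.003931 mol, converting that many moles of C6H5COOH to C6H5COO-.
Remaining n(C6H5COOH) = 0.001044 mol; n(C6H5COO-) = 0.003931 mol.
By Henderson-Hasselbalch, pH = pKa + log([A^-]/[HA]) = 4.20 + log(0.003931/0.001044) = 4.20 + (+0.58) = 4.78.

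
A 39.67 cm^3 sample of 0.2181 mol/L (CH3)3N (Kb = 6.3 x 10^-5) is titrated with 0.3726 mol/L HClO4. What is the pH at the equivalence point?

5.33

n((CH3)3N) = 0.2181 x 0.03967 = 0.008652 mol; V(HClO4) at equivalence = 0.008652/0.3726 = 0.02322 L.
At equivalence the base is fully converted to (CH3)3NH+; total volume = 0.06289 L, so [(CH3)3NH+] = 0.008652/0.06289 = 0.1376 M.
Ka((CH3)3NH+) = Kw/Kb = 1.0e-14 / 6.3 x 10^-5 = 1.59e-10.
[H^+] = sqrt(Ka x [(CH3)3NH+]) = sqrt(1.59e-10 x 0.1376) = 4.67e-6 M.
pH = -log(4.67e-6) = 5.33.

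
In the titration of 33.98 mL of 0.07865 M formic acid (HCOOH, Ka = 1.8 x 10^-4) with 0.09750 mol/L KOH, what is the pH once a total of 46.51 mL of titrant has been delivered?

12.36

n(acid) = 0.07865 x 0.03398 = 0.002673 mol; n(KOH) added = 0.09750 x 0.04651 = 0.004535 mol.
Base is in excess by 0.004535 - 0.002673 = 0.001862 mol in a total volume of 0.08049 L.
[OH^-] = 0.001862/0.08049 = 0.02314 M, so pOH = 1.64 and pH = 14.00 - 1.64 = 12.36.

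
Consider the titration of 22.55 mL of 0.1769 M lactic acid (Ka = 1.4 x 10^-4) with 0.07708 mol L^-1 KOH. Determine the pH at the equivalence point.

8.29

n(HC3H5O3) = 0.1769 x 0.02255 = 0.003989 mol; V(KOH) at equivalence = 0.003989/0.07708 = 0.05175 L.
At equivalence all the acid is converted to C3H5O3-; total volume = 0.02255 + 0.05175 = 0.07430 L, so [C3H5O3-] = 0.003989/0.07430 = 0.05369 M.
Kb = Kw/Ka = 1.0e-14 / 1.4 x 10^-4 = 7.14e-11.
[OH^-] = sqrt(Kb x [C3H5O3-]) = sqrt(7.14e-11 x 0.05369) = 1.96e-6 M.
pOH = 5.71, so pH = 14.00 - 5.71 = 8.29.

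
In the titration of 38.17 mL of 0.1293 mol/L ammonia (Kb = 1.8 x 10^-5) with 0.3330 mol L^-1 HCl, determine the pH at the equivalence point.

5.14

n(NH3) = 0.1293 x 0.03817 = 0.004935 mol; V(HCl) at equivalence = 0.004935/0.3330 = 0.01482 L.
At equivalence the base is fully converted to NH4+; total volume = 0.05299 L, so [NH4+] = 0.004935/0.05299 = 0.09314 M.
Ka(NH4+) = Kw/Kb = 1.0e-14 / 1.8 x 10^-5 = 5.56e-10.
[H^+] = sqrt(Ka x [NH4+]) = sqrt(5.56e-10 x 0.09314) = 7.19e-6 M.
pH = -log(7.19e-6) = 5.14.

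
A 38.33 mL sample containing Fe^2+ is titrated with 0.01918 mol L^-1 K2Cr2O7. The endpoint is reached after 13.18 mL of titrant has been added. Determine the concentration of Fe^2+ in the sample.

n(K2Cr2O7) = 0.01918 x 0.01318 = 0.0002528 mol.
From the balanced equation, 1 mol K2Cr2O7 reacts with 6 mol Fe^2+, so n(Fe^2+) = 0.0002528 x 6/1 = 0.001517 mol.
[Fe^2+] = 0.001517 / 0.03833 L = 0.0396 M.

0.0396 M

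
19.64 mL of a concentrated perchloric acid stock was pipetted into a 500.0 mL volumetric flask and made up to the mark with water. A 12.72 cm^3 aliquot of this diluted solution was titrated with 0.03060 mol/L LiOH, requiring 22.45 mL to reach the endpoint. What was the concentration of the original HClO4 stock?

n(LiOH) = 0.03060 x 0.02245 = 0.0006870 mol.
n(HClO4) in the aliquot = 0.0006870 mol.
[diluted HClO4] = 0.0006870 / 0.01272 = 0.05401 M.
Dilution factor = 500.0/19.64 = 25.46, so [stock] = 0.05401 x 25.46 = 1.37 M.

1.37 M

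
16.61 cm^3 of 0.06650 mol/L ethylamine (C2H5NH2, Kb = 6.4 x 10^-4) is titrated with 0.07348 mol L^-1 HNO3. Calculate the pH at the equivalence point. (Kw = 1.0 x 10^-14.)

n(C2H5NH2) = 0.06650 x 0.01661 = 0.001105 mol; V(HNO3) at equivalence = 0.001105/0.07348 = 0.01503 L.
At equivalence the base is fully converted to C2H5NH3+; total volume = 0.03164 L, so [C2H5NH3+] = 0.001105/0.03164 = 0.03491 M.
Ka(C2H5NH3+) = Kw/Kb = 1.0e-14 / 6.4 x 10^-4 = 1.56e-11.
[H^+] = sqrt(Ka x [C2H5NH3+]) = sqrt(1.56e-11 x 0.03491) = 7.39e-7 M.
pH = -log(7.39e-7) = 6.13.

6.13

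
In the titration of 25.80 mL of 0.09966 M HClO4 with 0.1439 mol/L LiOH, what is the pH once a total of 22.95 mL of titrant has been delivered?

n(acid) = 0.09966 x 0.02580 = 0.002571 mol; n(LiOH) added = 0.1439 x 0.02295 = 0.003303 mol.
Base is in excess by 0.003303 - 0.002571 = 0.0007313 mol in a total volume of 0.04875 L.
[OH^-] = 0.0007313/0.04875 = 0.01500 M, so pOH = 1.82 and pH = 14.00 - 1.82 = 12.18.

12.18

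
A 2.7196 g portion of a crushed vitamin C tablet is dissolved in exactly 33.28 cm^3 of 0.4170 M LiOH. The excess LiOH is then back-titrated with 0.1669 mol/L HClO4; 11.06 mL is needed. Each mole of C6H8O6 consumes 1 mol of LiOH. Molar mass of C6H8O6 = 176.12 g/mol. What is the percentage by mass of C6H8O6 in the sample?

Total n(LiOH) added = 0.4170 x 0.03328 = 0.01388 mol.
n(HClO4) used = 0.1669 x 0.01106 = 0.001846 mol, which equals the excess n(LiOH).
So n(LiOH) consumed by the sample = 0.01388 - 0.001846 = 0.01203 mol.
n(C6H8O6) = 0.01203 / 1 = 0.01203 mol.
mass C6H8O6 = 0.01203 x 176.12 = 2.119 g, so %C6H8O6 = 2.119/2.7196 x 100 = 77.9%.

77.9%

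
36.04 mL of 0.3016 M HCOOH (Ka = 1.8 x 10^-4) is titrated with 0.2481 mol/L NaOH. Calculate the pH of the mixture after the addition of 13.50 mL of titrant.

Initial n(HCOOH) = 0.3016 x 0.03604 = 0.01087 mol.
n(NaOH) added = 0.2481 x 0.01350 = 0.003349 mol, converting that many moles of HCOOH to HCOO-.
Remaining n(HCOOH) = 0.007520 mol; n(HCOO-) = 0.003349 mol.
By Henderson-Hasselbalch, pH = pKa + log([A^-]/[HA]) = 3.74 + log(0.003349/0.007520) = 3.74 + (-0.35) = 3.39.

3.39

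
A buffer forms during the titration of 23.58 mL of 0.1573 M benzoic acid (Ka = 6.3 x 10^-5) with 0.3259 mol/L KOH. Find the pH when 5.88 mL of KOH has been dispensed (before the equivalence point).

4.23

Initial n(C6H5COOH) = 0.1573 x 0.02358 = 0.003709 mol.
n(KOH) added = 0.3259 x 0.005880 = 0.001916 mol, converting that many moles of C6H5COOH to C6H5COO-.
Remaining n(C6H5COOH) = 0.001793 mol; n(C6H5COO-) = 0.001916 mol.
By Henderson-Hasselbalch, pH = pKa + log([A^-]/[HA]) = 4.20 + log(0.001916/0.001793) = 4.20 + (+0.03) = 4.23.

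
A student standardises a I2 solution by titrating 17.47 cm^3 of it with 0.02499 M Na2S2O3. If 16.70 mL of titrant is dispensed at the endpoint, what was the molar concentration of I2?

0.0119 M

n(Na2S2O3) = 0.02499 x 0.01670 = 0.0004173 mol.
From the balanced equation, 2 mol Na2S2O3 reacts with 1 mol I2, so n(I2) = 0.0004173 x 1/2 = 0.0002087 mol.
[I2] = 0.0002087 / 0.01747 L = 0.0119 M.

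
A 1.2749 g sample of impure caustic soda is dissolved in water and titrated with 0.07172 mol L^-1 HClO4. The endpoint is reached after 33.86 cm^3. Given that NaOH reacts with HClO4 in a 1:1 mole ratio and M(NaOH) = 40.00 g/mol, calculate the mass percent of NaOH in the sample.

n(HClO4) = 0.07172 x 0.03386 = 0.002428 mol.
n(NaOH) = 0.002428 / 1 = 0.002428 mol.
mass of NaOH = 0.002428 x 40.00 = 0.09714 g.
% purity = 0.09714 / 1.2749 x 100 = 7.62%.

7.62%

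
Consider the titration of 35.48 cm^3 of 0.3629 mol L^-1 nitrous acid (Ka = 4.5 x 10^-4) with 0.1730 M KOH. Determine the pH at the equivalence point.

8.21

n(HNO2) = 0.3629 x 0.03548 = 0.01288 mol; V(KOH) at equivalence = 0.01288/0.1730 = 0.07443 L.
At equivalence all the acid is converted to NO2-; total volume = 0.03548 + 0.07443 = 0.1099 L, so [NO2-] = 0.01288/0.1099 = 0.1172 M.
Kb = Kw/Ka = 1.0e-14 / 4.5 x 10^-4 = 2.22e-11.
[OH^-] = sqrt(Kb x [NO2-]) = sqrt(2.22e-11 x 0.1172) = 1.61e-6 M.
pOH = 5.79, so pH = 14.00 - 5.79 = 8.21.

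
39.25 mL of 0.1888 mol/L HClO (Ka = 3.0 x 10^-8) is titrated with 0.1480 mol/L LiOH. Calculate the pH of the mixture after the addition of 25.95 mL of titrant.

7.55

Initial n(HClO) = 0.1888 x 0.03925 = 0.007410 mol.
n(LiOH) added = 0.1480 x 0.02595 = 0.003841 mol, converting that many moles of HClO to ClO-.
Remaining n(HClO) = 0.003570 mol; n(ClO-) = 0.003841 mol.
By Henderson-Hasselbalch, pH = pKa + log([A^-]/[HA]) = 7.52 + log(0.003841/0.003570) = 7.52 + (+0.03) = 7.55.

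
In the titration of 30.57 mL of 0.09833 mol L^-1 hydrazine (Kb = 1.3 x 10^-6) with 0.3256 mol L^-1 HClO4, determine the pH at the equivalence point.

n(N2H4) = 0.09833 x 0.03057 = 0.003006 mol; V(HClO4) at equivalence = 0.003006/0.3256 = 0.009232 L.
At equivalence the base is fully converted to N2H5+; total volume = 0.03980 L, so [N2H5+] = 0.003006/0.03980 = 0.07552 M.
Ka(N2H5+) = Kw/Kb = 1.0e-14 / 1.3 x 10^-6 = 7.69e-9.
[H^+] = sqrt(Ka x [N2H5+]) = sqrt(7.69e-9 x 0.07552) = 2.41e-5 M.
pH = -log(2.41e-5) = 4.62.

4.62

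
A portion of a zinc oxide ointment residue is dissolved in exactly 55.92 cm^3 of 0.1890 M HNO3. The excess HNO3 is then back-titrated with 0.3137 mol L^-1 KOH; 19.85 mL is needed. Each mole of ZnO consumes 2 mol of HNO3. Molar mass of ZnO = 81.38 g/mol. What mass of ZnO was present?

Total n(HNO3) added = 0.1890 x 0.05592 = 0.01057 mol.
n(KOH) used = 0.3137 x 0.01985 = 0.006227 mol, which equals the excess n(HNO3).
So n(HNO3) consumed by the sample = 0.01057 - 0.006227 = 0.004342 mol.
n(ZnO) = 0.004342 / 2 = 0.002171 mol.
mass = 0.002171 mol x 81.38 g/mol = 0.177 g.

0.177 g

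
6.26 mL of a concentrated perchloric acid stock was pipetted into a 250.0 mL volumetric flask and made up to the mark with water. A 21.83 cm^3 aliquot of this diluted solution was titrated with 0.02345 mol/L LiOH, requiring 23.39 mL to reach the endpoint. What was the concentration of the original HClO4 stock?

n(LiOH) = 0.02345 x 0.02339 = 0.0005485 mol.
n(HClO4) in the aliquot = 0.0005485 mol.
[diluted HClO4] = 0.0005485 / 0.02183 = 0.02513 M.
Dilution factor = 250.0/6.260 = 39.94, so [stock] = 0.02513 x 39.94 = 1.00 M.

1.00 M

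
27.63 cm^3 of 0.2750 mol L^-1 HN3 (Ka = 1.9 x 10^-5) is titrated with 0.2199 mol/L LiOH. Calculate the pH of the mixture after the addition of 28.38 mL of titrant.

Initial n(HN3) = 0.2750 x 0.02763 = 0.007598 mol.
n(LiOH) added = 0.2199 x 0.02838 = 0.006241 mol, converting that many moles of HN3 to N3-.
Remaining n(HN3) = 0.001357 mol; n(N3-) = 0.006241 mol.
By Henderson-Hasselbalch, pH = pKa + log([A^-]/[HA]) = 4.72 + log(0.006241/0.001357) = 4.72 + (+0.66) = 5.38.

5.38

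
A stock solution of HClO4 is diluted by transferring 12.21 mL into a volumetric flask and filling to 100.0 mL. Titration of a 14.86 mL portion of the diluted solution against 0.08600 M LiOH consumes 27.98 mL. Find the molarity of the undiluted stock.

1.33 M

n(LiOH) = 0.08600 x 0.02798 = 0.002406 mol.
n(HClO4) in the aliquot = 0.002406 mol.
[diluted HClO4] = 0.002406 / 0.01486 = 0.1619 M.
Dilution factor = 100.0/12.21 = 8.190, so [stock] = 0.1619 x 8.190 = 1.33 M.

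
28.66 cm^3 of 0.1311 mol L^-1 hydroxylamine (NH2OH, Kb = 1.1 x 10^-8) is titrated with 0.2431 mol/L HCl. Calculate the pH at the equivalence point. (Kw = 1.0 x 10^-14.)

3.56

n(NH2OH) = 0.1311 x 0.02866 = 0.003757 mol; V(HCl) at equivalence = 0.003757/0.2431 = 0.01546 L.
At equivalence the base is fully converted to NH3OH+; total volume = 0.04412 L, so [NH3OH+] = 0.003757/0.04412 = 0.08517 M.
Ka(NH3OH+) = Kw/Kb = 1.0e-14 / 1.1 x 10^-8 = 9.09e-7.
[H^+] = sqrt(Ka x [NH3OH+]) = sqrt(9.09e-7 x 0.08517) = 0.000278 M.
pH = -log(0.000278) = 3.56.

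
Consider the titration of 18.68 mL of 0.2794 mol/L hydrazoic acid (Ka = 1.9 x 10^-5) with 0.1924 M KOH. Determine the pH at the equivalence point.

n(HN3) = 0.2794 x 0.01868 = 0.005219 mol; V(KOH) at equivalence = 0.005219/0.1924 = 0.02713 L.
At equivalence all the acid is converted to N3-; total volume = 0.01868 + 0.02713 = 0.04581 L, so [N3-] = 0.005219/0.04581 = 0.1139 M.
Kb = Kw/Ka = 1.0e-14 / 1.9 x 10^-5 = 5.26e-10.
[OH^-] = sqrt(Kb x [N3-]) = sqrt(5.26e-10 x 0.1139) = 7.74e-6 M.
pOH = 5.11, so pH = 14.00 - 5.11 = 8.89.

8.89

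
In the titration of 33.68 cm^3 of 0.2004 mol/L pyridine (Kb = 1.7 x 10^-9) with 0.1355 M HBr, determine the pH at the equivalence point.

3.16

n(C5H5N) = 0.2004 x 0.03368 = 0.006749 mol; V(HBr) at equivalence = 0.006749/0.1355 = 0.04981 L.
At equivalence the base is fully converted to C5H5NH+; total volume = 0.08349 L, so [C5H5NH+] = 0.006749/0.08349 = 0.08084 M.
Ka(C5H5NH+) = Kw/Kb = 1.0e-14 / 1.7 x 10^-9 = 5.88e-6.
[H^+] = sqrt(Ka x [C5H5NH+]) = sqrt(5.88e-6 x 0.08084) = 0.000690 M.
pH = -log(0.000690) = 3.16.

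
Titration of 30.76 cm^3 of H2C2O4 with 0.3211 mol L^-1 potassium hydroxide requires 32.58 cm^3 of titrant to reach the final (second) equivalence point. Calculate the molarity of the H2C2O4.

0.170 M

n(KOH) = 0.3211 x 0.03258 = 0.01046 mol.
At the final (second) equivalence point, 2 mol OH^- react per mol H2C2O4, so n(H2C2O4) = 0.01046 / 2 = 0.005231 mol.
[H2C2O4] = 0.005231 / 0.03076 L = 0.170 M.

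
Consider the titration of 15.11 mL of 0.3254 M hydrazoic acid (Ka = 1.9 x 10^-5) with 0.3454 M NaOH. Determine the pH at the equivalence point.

n(HN3) = 0.3254 x 0.01511 = 0.004917 mol; V(NaOH) at equivalence = 0.004917/0.3454 = 0.01424 L.
At equivalence all the acid is converted to N3-; total volume = 0.01511 + 0.01424 = 0.02935 L, so [N3-] = 0.004917/0.02935 = 0.1676 M.
Kb = Kw/Ka = 1.0e-14 / 1.9 x 10^-5 = 5.26e-10.
[OH^-] = sqrt(Kb x [N3-]) = sqrt(5.26e-10 x 0.1676) = 9.39e-6 M.
pOH = 5.03, so pH = 14.00 - 5.03 = 8.97.

8.97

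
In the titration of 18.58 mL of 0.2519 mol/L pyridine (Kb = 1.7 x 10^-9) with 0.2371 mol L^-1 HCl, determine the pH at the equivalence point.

3.07

n(C5H5N) = 0.2519 x 0.01858 = 0.004680 mol; V(HCl) at equivalence = 0.004680/0.2371 = 0.01974 L.
At equivalence the base is fully converted to C5H5NH+; total volume = 0.03832 L, so [C5H5NH+] = 0.004680/0.03832 = 0.1221 M.
Ka(C5H5NH+) = Kw/Kb = 1.0e-14 / 1.7 x 10^-9 = 5.88e-6.
[H^+] = sqrt(Ka x [C5H5NH+]) = sqrt(5.88e-6 x 0.1221) = 0.000848 M.
pH = -log(0.000848) = 3.07.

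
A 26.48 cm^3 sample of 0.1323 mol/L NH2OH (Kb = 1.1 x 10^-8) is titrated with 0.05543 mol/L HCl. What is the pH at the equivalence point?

n(NH2OH) = 0.1323 x 0.02648 = 0.003503 mol; V(HCl) at equivalence = 0.003503/0.05543 = 0.06320 L.
At equivalence the base is fully converted to NH3OH+; total volume = 0.08968 L, so [NH3OH+] = 0.003503/0.08968 = 0.03906 M.
Ka(NH3OH+) = Kw/Kb = 1.0e-14 / 1.1 x 10^-8 = 9.09e-7.
[H^+] = sqrt(Ka x [NH3OH+]) = sqrt(9.09e-7 x 0.03906) = 0.000188 M.
pH = -log(0.000188) = 3.72.

3.72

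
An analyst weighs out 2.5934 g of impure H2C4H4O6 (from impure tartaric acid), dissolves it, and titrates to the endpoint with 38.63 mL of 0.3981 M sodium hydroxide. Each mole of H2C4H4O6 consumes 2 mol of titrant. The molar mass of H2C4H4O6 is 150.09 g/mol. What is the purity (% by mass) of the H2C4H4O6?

n(NaOH) = 0.3981 x 0.03863 = 0.01538 mol.
n(H2C4H4O6) = 0.01538 / 2 = 0.007689 mol.
mass of H2C4H4O6 = 0.007689 x 150.09 = 1.154 g.
% purity = 1.154 / 2.5934 x 100 = 44.5%.

44.5%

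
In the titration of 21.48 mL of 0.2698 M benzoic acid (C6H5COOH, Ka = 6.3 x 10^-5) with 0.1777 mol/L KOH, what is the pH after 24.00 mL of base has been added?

4.65

Initial n(C6H5COOH) = 0.2698 x 0.02148 = 0.005795 mol.
n(KOH) added = 0.1777 x 0.02400 = 0.004265 mol, converting that many moles of C6H5COOH to C6H5COO-.
Remaining n(C6H5COOH) = 0.001531 mol; n(C6H5COO-) = 0.004265 mol.
By Henderson-Hasselbalch, pH = pKa + log([A^-]/[HA]) = 4.20 + log(0.004265/0.001531) = 4.20 + (+0.45) = 4.65.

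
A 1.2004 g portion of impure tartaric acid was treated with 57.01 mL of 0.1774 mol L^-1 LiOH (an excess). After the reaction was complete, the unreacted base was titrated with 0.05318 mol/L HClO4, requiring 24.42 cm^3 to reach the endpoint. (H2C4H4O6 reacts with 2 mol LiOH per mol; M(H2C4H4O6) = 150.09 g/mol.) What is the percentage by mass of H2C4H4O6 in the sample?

55.1%

Total n(LiOH) added = 0.1774 x 0.05701 = 0.01011 mol.
n(HClO4) used = 0.05318 x 0.02442 = 0.001299 mol, which equals the excess n(LiOH).
So n(LiOH) consumed by the sample = 0.01011 - 0.001299 = 0.008815 mol.
n(H2C4H4O6) = 0.008815 / 2 = 0.004407 mol.
mass H2C4H4O6 = 0.004407 x 150.09 = 0.6615 g, so %H2C4H4O6 = 0.6615/1.2004 x 100 = 55.1%.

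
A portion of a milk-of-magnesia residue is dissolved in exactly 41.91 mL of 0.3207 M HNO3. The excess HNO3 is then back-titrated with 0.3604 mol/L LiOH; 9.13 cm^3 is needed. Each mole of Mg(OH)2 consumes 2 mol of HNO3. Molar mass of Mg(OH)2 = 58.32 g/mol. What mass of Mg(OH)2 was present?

0.296 g

Total n(HNO3) added = 0.3207 x 0.04191 = 0.01344 mol.
n(LiOH) used = 0.3604 x 0.009130 = 0.003290 mol, which equals the excess n(HNO3).
So n(HNO3) consumed by the sample = 0.01344 - 0.003290 = 0.01015 mol.
n(Mg(OH)2) = 0.01015 / 2 = 0.005075 mol.
mass = 0.005075 mol x 58.32 g/mol = 0.296 g.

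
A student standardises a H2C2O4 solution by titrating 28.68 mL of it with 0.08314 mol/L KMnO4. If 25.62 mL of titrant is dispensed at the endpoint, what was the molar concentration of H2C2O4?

0.186 M

n(KMnO4) = 0.08314 x 0.02562 = 0.002130 mol.
From the balanced equation, 2 mol KMnO4 reacts with 5 mol H2C2O4, so n(H2C2O4) = 0.002130 x 5/2 = 0.005325 mol.
[H2C2O4] = 0.005325 / 0.02868 L = 0.186 M.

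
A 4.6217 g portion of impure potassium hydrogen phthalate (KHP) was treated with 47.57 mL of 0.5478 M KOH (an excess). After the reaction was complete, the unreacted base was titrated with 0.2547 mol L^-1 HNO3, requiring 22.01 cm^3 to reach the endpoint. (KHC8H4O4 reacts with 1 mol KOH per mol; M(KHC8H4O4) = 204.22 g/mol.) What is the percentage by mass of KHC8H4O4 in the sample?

Total n(KOH) added = 0.5478 x 0.04757 = 0.02606 mol.
n(HNO3) used = 0.2547 x 0.02201 = 0.005606 mol, which equals the excess n(KOH).
So n(KOH) consumed by the sample = 0.02606 - 0.005606 = 0.02045 mol.
n(KHC8H4O4) = 0.02045 / 1 = 0.02045 mol.
mass KHC8H4O4 = 0.02045 x 204.22 = 4.177 g, so %KHC8H4O4 = 4.177/4.6217 x 100 = 90.4%.

90.4%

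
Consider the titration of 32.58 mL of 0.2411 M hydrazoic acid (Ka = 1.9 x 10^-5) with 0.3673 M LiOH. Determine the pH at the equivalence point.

n(HN3) = 0.2411 x 0.03258 = 0.007855 mol; V(LiOH) at equivalence = 0.007855/0.3673 = 0.02139 L.
At equivalence all the acid is converted to N3-; total volume = 0.03258 + 0.02139 = 0.05397 L, so [N3-] = 0.007855/0.05397 = 0.1456 M.
Kb = Kw/Ka = 1.0e-14 / 1.9 x 10^-5 = 5.26e-10.
[OH^-] = sqrt(Kb x [N3-]) = sqrt(5.26e-10 x 0.1456) = 8.75e-6 M.
pOH = 5.06, so pH = 14.00 - 5.06 = 8.94.

8.94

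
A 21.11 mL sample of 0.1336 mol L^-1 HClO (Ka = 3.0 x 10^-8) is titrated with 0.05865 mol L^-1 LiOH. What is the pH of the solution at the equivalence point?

n(HClO) = 0.1336 x 0.02111 = 0.002820 mol; V(LiOH) at equivalence = 0.002820/0.05865 = 0.04809 L.
At equivalence all the acid is converted to ClO-; total volume = 0.02111 + 0.04809 = 0.06920 L, so [ClO-] = 0.002820/0.06920 = 0.04076 M.
Kb = Kw/Ka = 1.0e-14 / 3.0 x 10^-8 = 3.33e-7.
[OH^-] = sqrt(Kb x [ClO-]) = sqrt(3.33e-7 x 0.04076) = 0.000117 M.
pOH = 3.93, so pH = 14.00 - 3.93 = 10.07.

10.07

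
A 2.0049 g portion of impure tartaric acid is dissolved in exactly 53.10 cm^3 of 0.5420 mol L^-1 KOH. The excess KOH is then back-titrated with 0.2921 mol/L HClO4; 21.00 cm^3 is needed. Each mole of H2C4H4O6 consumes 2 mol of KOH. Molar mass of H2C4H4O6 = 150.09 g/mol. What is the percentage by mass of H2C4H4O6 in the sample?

84.8%

Total n(KOH) added = 0.5420 x 0.05310 = 0.02878 mol.
n(HClO4) used = 0.2921 x 0.02100 = 0.006134 mol, which equals the excess n(KOH).
So n(KOH) consumed by the sample = 0.02878 - 0.006134 = 0.02265 mol.
n(H2C4H4O6) = 0.02265 / 2 = 0.01132 mol.
mass H2C4H4O6 = 0.01132 x 150.09 = 1.699 g, so %H2C4H4O6 = 1.699/2.0049 x 100 = 84.8%.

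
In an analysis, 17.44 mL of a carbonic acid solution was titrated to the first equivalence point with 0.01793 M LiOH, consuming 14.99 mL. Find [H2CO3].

n(LiOH) = 0.01793 x 0.01499 = 0.0002688 mol.
At the first equivalence point, 1 mol OH^- react per mol H2CO3, so n(H2CO3) = 0.0002688 / 1 = 0.0002688 mol.
[H2CO3] = 0.0002688 / 0.01744 L = 0.0154 M.

0.0154 M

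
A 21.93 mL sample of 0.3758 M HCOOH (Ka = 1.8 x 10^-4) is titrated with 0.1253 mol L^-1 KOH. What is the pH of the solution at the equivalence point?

8.36

n(HCOOH) = 0.3758 x 0.02193 = 0.008241 mol; V(KOH) at equivalence = 0.008241/0.1253 = 0.06577 L.
At equivalence all the acid is converted to HCOO-; total volume = 0.02193 + 0.06577 = 0.08770 L, so [HCOO-] = 0.008241/0.08770 = 0.09397 M.
Kb = Kw/Ka = 1.0e-14 / 1.8 x 10^-4 = 5.56e-11.
[OH^-] = sqrt(Kb x [HCOO-]) = sqrt(5.56e-11 x 0.09397) = 2.28e-6 M.
pOH = 5.64, so pH = 14.00 - 5.64 = 8.36.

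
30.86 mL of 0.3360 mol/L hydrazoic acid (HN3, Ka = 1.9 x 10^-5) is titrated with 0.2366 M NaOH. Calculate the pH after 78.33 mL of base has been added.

n(acid) = 0.3360 x 0.03086 = 0.01037 mol; n(NaOH) added = 0.2366 x 0.07833 = 0.01853 mol.
Base is in excess by 0.01853 - 0.01037 = 0.008164 mol in a total volume of 0.1092 L.
[OH^-] = 0.008164/0.1092 = 0.07477 M, so pOH = 1.13 and pH = 14.00 - 1.13 = 12.87.

12.87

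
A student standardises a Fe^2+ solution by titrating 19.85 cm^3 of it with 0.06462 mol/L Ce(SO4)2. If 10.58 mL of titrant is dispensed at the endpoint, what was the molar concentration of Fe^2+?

0.0344 M

n(Ce(SO4)2) = 0.06462 x 0.01058 = 0.0006837 mol.
From the balanced equation, 1 mol Ce(SO4)2 reacts with 1 mol Fe^2+, so n(Fe^2+) = 0.0006837 x 1/1 = 0.0006837 mol.
[Fe^2+] = 0.0006837 / 0.01985 L = 0.0344 M.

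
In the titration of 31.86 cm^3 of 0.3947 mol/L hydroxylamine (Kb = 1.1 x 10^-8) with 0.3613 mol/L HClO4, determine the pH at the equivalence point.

n(NH2OH) = 0.3947 x 0.03186 = 0.01258 mol; V(HClO4) at equivalence = 0.01258/0.3613 = 0.03481 L.
At equivalence the base is fully converted to NH3OH+; total volume = 0.06667 L, so [NH3OH+] = 0.01258/0.06667 = 0.1886 M.
Ka(NH3OH+) = Kw/Kb = 1.0e-14 / 1.1 x 10^-8 = 9.09e-7.
[H^+] = sqrt(Ka x [NH3OH+]) = sqrt(9.09e-7 x 0.1886) = 0.000414 M.
pH = -log(0.000414) = 3.38.

3.38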